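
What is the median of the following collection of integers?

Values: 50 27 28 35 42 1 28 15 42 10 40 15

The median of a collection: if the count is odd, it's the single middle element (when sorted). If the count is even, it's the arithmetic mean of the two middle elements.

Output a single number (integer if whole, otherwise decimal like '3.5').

Answer: 28

Derivation:
Step 1: insert 50 -> lo=[50] (size 1, max 50) hi=[] (size 0) -> median=50
Step 2: insert 27 -> lo=[27] (size 1, max 27) hi=[50] (size 1, min 50) -> median=38.5
Step 3: insert 28 -> lo=[27, 28] (size 2, max 28) hi=[50] (size 1, min 50) -> median=28
Step 4: insert 35 -> lo=[27, 28] (size 2, max 28) hi=[35, 50] (size 2, min 35) -> median=31.5
Step 5: insert 42 -> lo=[27, 28, 35] (size 3, max 35) hi=[42, 50] (size 2, min 42) -> median=35
Step 6: insert 1 -> lo=[1, 27, 28] (size 3, max 28) hi=[35, 42, 50] (size 3, min 35) -> median=31.5
Step 7: insert 28 -> lo=[1, 27, 28, 28] (size 4, max 28) hi=[35, 42, 50] (size 3, min 35) -> median=28
Step 8: insert 15 -> lo=[1, 15, 27, 28] (size 4, max 28) hi=[28, 35, 42, 50] (size 4, min 28) -> median=28
Step 9: insert 42 -> lo=[1, 15, 27, 28, 28] (size 5, max 28) hi=[35, 42, 42, 50] (size 4, min 35) -> median=28
Step 10: insert 10 -> lo=[1, 10, 15, 27, 28] (size 5, max 28) hi=[28, 35, 42, 42, 50] (size 5, min 28) -> median=28
Step 11: insert 40 -> lo=[1, 10, 15, 27, 28, 28] (size 6, max 28) hi=[35, 40, 42, 42, 50] (size 5, min 35) -> median=28
Step 12: insert 15 -> lo=[1, 10, 15, 15, 27, 28] (size 6, max 28) hi=[28, 35, 40, 42, 42, 50] (size 6, min 28) -> median=28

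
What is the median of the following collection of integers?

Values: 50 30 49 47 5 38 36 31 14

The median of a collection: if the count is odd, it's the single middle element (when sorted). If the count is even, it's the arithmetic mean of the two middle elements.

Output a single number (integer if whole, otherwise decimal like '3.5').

Step 1: insert 50 -> lo=[50] (size 1, max 50) hi=[] (size 0) -> median=50
Step 2: insert 30 -> lo=[30] (size 1, max 30) hi=[50] (size 1, min 50) -> median=40
Step 3: insert 49 -> lo=[30, 49] (size 2, max 49) hi=[50] (size 1, min 50) -> median=49
Step 4: insert 47 -> lo=[30, 47] (size 2, max 47) hi=[49, 50] (size 2, min 49) -> median=48
Step 5: insert 5 -> lo=[5, 30, 47] (size 3, max 47) hi=[49, 50] (size 2, min 49) -> median=47
Step 6: insert 38 -> lo=[5, 30, 38] (size 3, max 38) hi=[47, 49, 50] (size 3, min 47) -> median=42.5
Step 7: insert 36 -> lo=[5, 30, 36, 38] (size 4, max 38) hi=[47, 49, 50] (size 3, min 47) -> median=38
Step 8: insert 31 -> lo=[5, 30, 31, 36] (size 4, max 36) hi=[38, 47, 49, 50] (size 4, min 38) -> median=37
Step 9: insert 14 -> lo=[5, 14, 30, 31, 36] (size 5, max 36) hi=[38, 47, 49, 50] (size 4, min 38) -> median=36

Answer: 36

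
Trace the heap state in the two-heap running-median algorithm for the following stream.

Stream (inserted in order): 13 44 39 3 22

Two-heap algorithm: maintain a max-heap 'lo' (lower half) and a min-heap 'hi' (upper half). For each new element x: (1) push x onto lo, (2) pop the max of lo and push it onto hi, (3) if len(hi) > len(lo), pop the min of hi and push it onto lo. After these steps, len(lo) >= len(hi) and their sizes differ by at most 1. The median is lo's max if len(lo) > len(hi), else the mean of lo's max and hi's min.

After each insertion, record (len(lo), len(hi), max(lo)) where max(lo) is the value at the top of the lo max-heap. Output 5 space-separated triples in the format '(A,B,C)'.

Answer: (1,0,13) (1,1,13) (2,1,39) (2,2,13) (3,2,22)

Derivation:
Step 1: insert 13 -> lo=[13] hi=[] -> (len(lo)=1, len(hi)=0, max(lo)=13)
Step 2: insert 44 -> lo=[13] hi=[44] -> (len(lo)=1, len(hi)=1, max(lo)=13)
Step 3: insert 39 -> lo=[13, 39] hi=[44] -> (len(lo)=2, len(hi)=1, max(lo)=39)
Step 4: insert 3 -> lo=[3, 13] hi=[39, 44] -> (len(lo)=2, len(hi)=2, max(lo)=13)
Step 5: insert 22 -> lo=[3, 13, 22] hi=[39, 44] -> (len(lo)=3, len(hi)=2, max(lo)=22)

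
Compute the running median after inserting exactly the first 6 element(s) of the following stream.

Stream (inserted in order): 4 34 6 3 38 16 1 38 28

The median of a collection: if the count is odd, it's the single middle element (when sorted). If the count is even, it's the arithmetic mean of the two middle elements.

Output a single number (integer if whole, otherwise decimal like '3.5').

Step 1: insert 4 -> lo=[4] (size 1, max 4) hi=[] (size 0) -> median=4
Step 2: insert 34 -> lo=[4] (size 1, max 4) hi=[34] (size 1, min 34) -> median=19
Step 3: insert 6 -> lo=[4, 6] (size 2, max 6) hi=[34] (size 1, min 34) -> median=6
Step 4: insert 3 -> lo=[3, 4] (size 2, max 4) hi=[6, 34] (size 2, min 6) -> median=5
Step 5: insert 38 -> lo=[3, 4, 6] (size 3, max 6) hi=[34, 38] (size 2, min 34) -> median=6
Step 6: insert 16 -> lo=[3, 4, 6] (size 3, max 6) hi=[16, 34, 38] (size 3, min 16) -> median=11

Answer: 11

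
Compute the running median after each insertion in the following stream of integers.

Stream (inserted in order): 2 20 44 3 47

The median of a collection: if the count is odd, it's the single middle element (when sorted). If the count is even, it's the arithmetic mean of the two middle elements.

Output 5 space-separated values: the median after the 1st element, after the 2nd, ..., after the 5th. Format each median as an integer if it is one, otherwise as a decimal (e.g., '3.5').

Answer: 2 11 20 11.5 20

Derivation:
Step 1: insert 2 -> lo=[2] (size 1, max 2) hi=[] (size 0) -> median=2
Step 2: insert 20 -> lo=[2] (size 1, max 2) hi=[20] (size 1, min 20) -> median=11
Step 3: insert 44 -> lo=[2, 20] (size 2, max 20) hi=[44] (size 1, min 44) -> median=20
Step 4: insert 3 -> lo=[2, 3] (size 2, max 3) hi=[20, 44] (size 2, min 20) -> median=11.5
Step 5: insert 47 -> lo=[2, 3, 20] (size 3, max 20) hi=[44, 47] (size 2, min 44) -> median=20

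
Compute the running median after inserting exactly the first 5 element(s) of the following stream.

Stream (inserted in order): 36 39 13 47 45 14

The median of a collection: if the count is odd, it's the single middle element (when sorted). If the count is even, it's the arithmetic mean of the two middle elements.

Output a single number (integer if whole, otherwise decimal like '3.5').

Step 1: insert 36 -> lo=[36] (size 1, max 36) hi=[] (size 0) -> median=36
Step 2: insert 39 -> lo=[36] (size 1, max 36) hi=[39] (size 1, min 39) -> median=37.5
Step 3: insert 13 -> lo=[13, 36] (size 2, max 36) hi=[39] (size 1, min 39) -> median=36
Step 4: insert 47 -> lo=[13, 36] (size 2, max 36) hi=[39, 47] (size 2, min 39) -> median=37.5
Step 5: insert 45 -> lo=[13, 36, 39] (size 3, max 39) hi=[45, 47] (size 2, min 45) -> median=39

Answer: 39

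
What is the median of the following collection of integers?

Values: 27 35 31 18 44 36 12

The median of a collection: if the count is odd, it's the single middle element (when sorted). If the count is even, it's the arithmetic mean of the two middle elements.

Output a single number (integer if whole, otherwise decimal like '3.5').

Step 1: insert 27 -> lo=[27] (size 1, max 27) hi=[] (size 0) -> median=27
Step 2: insert 35 -> lo=[27] (size 1, max 27) hi=[35] (size 1, min 35) -> median=31
Step 3: insert 31 -> lo=[27, 31] (size 2, max 31) hi=[35] (size 1, min 35) -> median=31
Step 4: insert 18 -> lo=[18, 27] (size 2, max 27) hi=[31, 35] (size 2, min 31) -> median=29
Step 5: insert 44 -> lo=[18, 27, 31] (size 3, max 31) hi=[35, 44] (size 2, min 35) -> median=31
Step 6: insert 36 -> lo=[18, 27, 31] (size 3, max 31) hi=[35, 36, 44] (size 3, min 35) -> median=33
Step 7: insert 12 -> lo=[12, 18, 27, 31] (size 4, max 31) hi=[35, 36, 44] (size 3, min 35) -> median=31

Answer: 31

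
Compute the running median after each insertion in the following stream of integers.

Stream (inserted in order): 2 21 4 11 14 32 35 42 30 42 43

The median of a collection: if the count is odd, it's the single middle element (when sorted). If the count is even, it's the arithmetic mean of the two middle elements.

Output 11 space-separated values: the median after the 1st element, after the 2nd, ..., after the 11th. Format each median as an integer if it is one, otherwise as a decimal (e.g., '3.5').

Answer: 2 11.5 4 7.5 11 12.5 14 17.5 21 25.5 30

Derivation:
Step 1: insert 2 -> lo=[2] (size 1, max 2) hi=[] (size 0) -> median=2
Step 2: insert 21 -> lo=[2] (size 1, max 2) hi=[21] (size 1, min 21) -> median=11.5
Step 3: insert 4 -> lo=[2, 4] (size 2, max 4) hi=[21] (size 1, min 21) -> median=4
Step 4: insert 11 -> lo=[2, 4] (size 2, max 4) hi=[11, 21] (size 2, min 11) -> median=7.5
Step 5: insert 14 -> lo=[2, 4, 11] (size 3, max 11) hi=[14, 21] (size 2, min 14) -> median=11
Step 6: insert 32 -> lo=[2, 4, 11] (size 3, max 11) hi=[14, 21, 32] (size 3, min 14) -> median=12.5
Step 7: insert 35 -> lo=[2, 4, 11, 14] (size 4, max 14) hi=[21, 32, 35] (size 3, min 21) -> median=14
Step 8: insert 42 -> lo=[2, 4, 11, 14] (size 4, max 14) hi=[21, 32, 35, 42] (size 4, min 21) -> median=17.5
Step 9: insert 30 -> lo=[2, 4, 11, 14, 21] (size 5, max 21) hi=[30, 32, 35, 42] (size 4, min 30) -> median=21
Step 10: insert 42 -> lo=[2, 4, 11, 14, 21] (size 5, max 21) hi=[30, 32, 35, 42, 42] (size 5, min 30) -> median=25.5
Step 11: insert 43 -> lo=[2, 4, 11, 14, 21, 30] (size 6, max 30) hi=[32, 35, 42, 42, 43] (size 5, min 32) -> median=30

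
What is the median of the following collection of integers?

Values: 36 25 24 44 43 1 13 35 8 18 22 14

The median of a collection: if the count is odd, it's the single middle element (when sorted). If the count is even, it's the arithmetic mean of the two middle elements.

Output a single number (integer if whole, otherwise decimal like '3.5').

Step 1: insert 36 -> lo=[36] (size 1, max 36) hi=[] (size 0) -> median=36
Step 2: insert 25 -> lo=[25] (size 1, max 25) hi=[36] (size 1, min 36) -> median=30.5
Step 3: insert 24 -> lo=[24, 25] (size 2, max 25) hi=[36] (size 1, min 36) -> median=25
Step 4: insert 44 -> lo=[24, 25] (size 2, max 25) hi=[36, 44] (size 2, min 36) -> median=30.5
Step 5: insert 43 -> lo=[24, 25, 36] (size 3, max 36) hi=[43, 44] (size 2, min 43) -> median=36
Step 6: insert 1 -> lo=[1, 24, 25] (size 3, max 25) hi=[36, 43, 44] (size 3, min 36) -> median=30.5
Step 7: insert 13 -> lo=[1, 13, 24, 25] (size 4, max 25) hi=[36, 43, 44] (size 3, min 36) -> median=25
Step 8: insert 35 -> lo=[1, 13, 24, 25] (size 4, max 25) hi=[35, 36, 43, 44] (size 4, min 35) -> median=30
Step 9: insert 8 -> lo=[1, 8, 13, 24, 25] (size 5, max 25) hi=[35, 36, 43, 44] (size 4, min 35) -> median=25
Step 10: insert 18 -> lo=[1, 8, 13, 18, 24] (size 5, max 24) hi=[25, 35, 36, 43, 44] (size 5, min 25) -> median=24.5
Step 11: insert 22 -> lo=[1, 8, 13, 18, 22, 24] (size 6, max 24) hi=[25, 35, 36, 43, 44] (size 5, min 25) -> median=24
Step 12: insert 14 -> lo=[1, 8, 13, 14, 18, 22] (size 6, max 22) hi=[24, 25, 35, 36, 43, 44] (size 6, min 24) -> median=23

Answer: 23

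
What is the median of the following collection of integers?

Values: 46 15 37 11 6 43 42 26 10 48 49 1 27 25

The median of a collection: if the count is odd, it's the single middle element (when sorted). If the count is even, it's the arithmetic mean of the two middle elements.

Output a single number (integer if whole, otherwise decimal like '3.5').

Answer: 26.5

Derivation:
Step 1: insert 46 -> lo=[46] (size 1, max 46) hi=[] (size 0) -> median=46
Step 2: insert 15 -> lo=[15] (size 1, max 15) hi=[46] (size 1, min 46) -> median=30.5
Step 3: insert 37 -> lo=[15, 37] (size 2, max 37) hi=[46] (size 1, min 46) -> median=37
Step 4: insert 11 -> lo=[11, 15] (size 2, max 15) hi=[37, 46] (size 2, min 37) -> median=26
Step 5: insert 6 -> lo=[6, 11, 15] (size 3, max 15) hi=[37, 46] (size 2, min 37) -> median=15
Step 6: insert 43 -> lo=[6, 11, 15] (size 3, max 15) hi=[37, 43, 46] (size 3, min 37) -> median=26
Step 7: insert 42 -> lo=[6, 11, 15, 37] (size 4, max 37) hi=[42, 43, 46] (size 3, min 42) -> median=37
Step 8: insert 26 -> lo=[6, 11, 15, 26] (size 4, max 26) hi=[37, 42, 43, 46] (size 4, min 37) -> median=31.5
Step 9: insert 10 -> lo=[6, 10, 11, 15, 26] (size 5, max 26) hi=[37, 42, 43, 46] (size 4, min 37) -> median=26
Step 10: insert 48 -> lo=[6, 10, 11, 15, 26] (size 5, max 26) hi=[37, 42, 43, 46, 48] (size 5, min 37) -> median=31.5
Step 11: insert 49 -> lo=[6, 10, 11, 15, 26, 37] (size 6, max 37) hi=[42, 43, 46, 48, 49] (size 5, min 42) -> median=37
Step 12: insert 1 -> lo=[1, 6, 10, 11, 15, 26] (size 6, max 26) hi=[37, 42, 43, 46, 48, 49] (size 6, min 37) -> median=31.5
Step 13: insert 27 -> lo=[1, 6, 10, 11, 15, 26, 27] (size 7, max 27) hi=[37, 42, 43, 46, 48, 49] (size 6, min 37) -> median=27
Step 14: insert 25 -> lo=[1, 6, 10, 11, 15, 25, 26] (size 7, max 26) hi=[27, 37, 42, 43, 46, 48, 49] (size 7, min 27) -> median=26.5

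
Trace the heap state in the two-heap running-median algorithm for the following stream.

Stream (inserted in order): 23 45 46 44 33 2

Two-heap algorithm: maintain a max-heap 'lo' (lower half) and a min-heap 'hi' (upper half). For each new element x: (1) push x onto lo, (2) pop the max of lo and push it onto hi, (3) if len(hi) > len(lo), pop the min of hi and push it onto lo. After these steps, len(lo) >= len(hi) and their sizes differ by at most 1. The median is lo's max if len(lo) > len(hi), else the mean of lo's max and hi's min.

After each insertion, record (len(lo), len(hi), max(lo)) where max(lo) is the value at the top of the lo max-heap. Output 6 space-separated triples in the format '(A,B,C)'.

Step 1: insert 23 -> lo=[23] hi=[] -> (len(lo)=1, len(hi)=0, max(lo)=23)
Step 2: insert 45 -> lo=[23] hi=[45] -> (len(lo)=1, len(hi)=1, max(lo)=23)
Step 3: insert 46 -> lo=[23, 45] hi=[46] -> (len(lo)=2, len(hi)=1, max(lo)=45)
Step 4: insert 44 -> lo=[23, 44] hi=[45, 46] -> (len(lo)=2, len(hi)=2, max(lo)=44)
Step 5: insert 33 -> lo=[23, 33, 44] hi=[45, 46] -> (len(lo)=3, len(hi)=2, max(lo)=44)
Step 6: insert 2 -> lo=[2, 23, 33] hi=[44, 45, 46] -> (len(lo)=3, len(hi)=3, max(lo)=33)

Answer: (1,0,23) (1,1,23) (2,1,45) (2,2,44) (3,2,44) (3,3,33)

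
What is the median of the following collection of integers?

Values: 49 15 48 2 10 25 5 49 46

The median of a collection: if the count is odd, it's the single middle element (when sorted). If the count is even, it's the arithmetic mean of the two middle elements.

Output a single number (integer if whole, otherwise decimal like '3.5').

Answer: 25

Derivation:
Step 1: insert 49 -> lo=[49] (size 1, max 49) hi=[] (size 0) -> median=49
Step 2: insert 15 -> lo=[15] (size 1, max 15) hi=[49] (size 1, min 49) -> median=32
Step 3: insert 48 -> lo=[15, 48] (size 2, max 48) hi=[49] (size 1, min 49) -> median=48
Step 4: insert 2 -> lo=[2, 15] (size 2, max 15) hi=[48, 49] (size 2, min 48) -> median=31.5
Step 5: insert 10 -> lo=[2, 10, 15] (size 3, max 15) hi=[48, 49] (size 2, min 48) -> median=15
Step 6: insert 25 -> lo=[2, 10, 15] (size 3, max 15) hi=[25, 48, 49] (size 3, min 25) -> median=20
Step 7: insert 5 -> lo=[2, 5, 10, 15] (size 4, max 15) hi=[25, 48, 49] (size 3, min 25) -> median=15
Step 8: insert 49 -> lo=[2, 5, 10, 15] (size 4, max 15) hi=[25, 48, 49, 49] (size 4, min 25) -> median=20
Step 9: insert 46 -> lo=[2, 5, 10, 15, 25] (size 5, max 25) hi=[46, 48, 49, 49] (size 4, min 46) -> median=25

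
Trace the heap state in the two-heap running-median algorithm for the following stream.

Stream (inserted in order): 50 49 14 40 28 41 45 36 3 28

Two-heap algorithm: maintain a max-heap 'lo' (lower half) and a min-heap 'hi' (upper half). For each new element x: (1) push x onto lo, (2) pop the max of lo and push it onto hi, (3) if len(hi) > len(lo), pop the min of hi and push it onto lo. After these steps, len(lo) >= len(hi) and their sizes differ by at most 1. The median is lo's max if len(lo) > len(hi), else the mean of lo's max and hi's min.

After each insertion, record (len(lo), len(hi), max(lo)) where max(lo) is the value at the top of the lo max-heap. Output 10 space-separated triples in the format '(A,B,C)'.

Answer: (1,0,50) (1,1,49) (2,1,49) (2,2,40) (3,2,40) (3,3,40) (4,3,41) (4,4,40) (5,4,40) (5,5,36)

Derivation:
Step 1: insert 50 -> lo=[50] hi=[] -> (len(lo)=1, len(hi)=0, max(lo)=50)
Step 2: insert 49 -> lo=[49] hi=[50] -> (len(lo)=1, len(hi)=1, max(lo)=49)
Step 3: insert 14 -> lo=[14, 49] hi=[50] -> (len(lo)=2, len(hi)=1, max(lo)=49)
Step 4: insert 40 -> lo=[14, 40] hi=[49, 50] -> (len(lo)=2, len(hi)=2, max(lo)=40)
Step 5: insert 28 -> lo=[14, 28, 40] hi=[49, 50] -> (len(lo)=3, len(hi)=2, max(lo)=40)
Step 6: insert 41 -> lo=[14, 28, 40] hi=[41, 49, 50] -> (len(lo)=3, len(hi)=3, max(lo)=40)
Step 7: insert 45 -> lo=[14, 28, 40, 41] hi=[45, 49, 50] -> (len(lo)=4, len(hi)=3, max(lo)=41)
Step 8: insert 36 -> lo=[14, 28, 36, 40] hi=[41, 45, 49, 50] -> (len(lo)=4, len(hi)=4, max(lo)=40)
Step 9: insert 3 -> lo=[3, 14, 28, 36, 40] hi=[41, 45, 49, 50] -> (len(lo)=5, len(hi)=4, max(lo)=40)
Step 10: insert 28 -> lo=[3, 14, 28, 28, 36] hi=[40, 41, 45, 49, 50] -> (len(lo)=5, len(hi)=5, max(lo)=36)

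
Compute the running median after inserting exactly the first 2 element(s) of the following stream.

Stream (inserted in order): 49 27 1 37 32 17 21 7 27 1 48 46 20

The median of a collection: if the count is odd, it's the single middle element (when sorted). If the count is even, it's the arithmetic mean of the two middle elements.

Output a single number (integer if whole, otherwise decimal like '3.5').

Answer: 38

Derivation:
Step 1: insert 49 -> lo=[49] (size 1, max 49) hi=[] (size 0) -> median=49
Step 2: insert 27 -> lo=[27] (size 1, max 27) hi=[49] (size 1, min 49) -> median=38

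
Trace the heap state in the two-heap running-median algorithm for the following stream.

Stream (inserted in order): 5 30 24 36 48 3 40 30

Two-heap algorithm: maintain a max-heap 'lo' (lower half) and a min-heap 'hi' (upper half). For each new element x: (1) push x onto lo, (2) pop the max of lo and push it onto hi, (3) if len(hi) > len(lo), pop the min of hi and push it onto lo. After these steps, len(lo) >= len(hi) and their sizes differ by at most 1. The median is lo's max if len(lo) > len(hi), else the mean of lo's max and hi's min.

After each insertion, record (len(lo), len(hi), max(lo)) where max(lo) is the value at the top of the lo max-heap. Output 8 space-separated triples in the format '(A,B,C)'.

Answer: (1,0,5) (1,1,5) (2,1,24) (2,2,24) (3,2,30) (3,3,24) (4,3,30) (4,4,30)

Derivation:
Step 1: insert 5 -> lo=[5] hi=[] -> (len(lo)=1, len(hi)=0, max(lo)=5)
Step 2: insert 30 -> lo=[5] hi=[30] -> (len(lo)=1, len(hi)=1, max(lo)=5)
Step 3: insert 24 -> lo=[5, 24] hi=[30] -> (len(lo)=2, len(hi)=1, max(lo)=24)
Step 4: insert 36 -> lo=[5, 24] hi=[30, 36] -> (len(lo)=2, len(hi)=2, max(lo)=24)
Step 5: insert 48 -> lo=[5, 24, 30] hi=[36, 48] -> (len(lo)=3, len(hi)=2, max(lo)=30)
Step 6: insert 3 -> lo=[3, 5, 24] hi=[30, 36, 48] -> (len(lo)=3, len(hi)=3, max(lo)=24)
Step 7: insert 40 -> lo=[3, 5, 24, 30] hi=[36, 40, 48] -> (len(lo)=4, len(hi)=3, max(lo)=30)
Step 8: insert 30 -> lo=[3, 5, 24, 30] hi=[30, 36, 40, 48] -> (len(lo)=4, len(hi)=4, max(lo)=30)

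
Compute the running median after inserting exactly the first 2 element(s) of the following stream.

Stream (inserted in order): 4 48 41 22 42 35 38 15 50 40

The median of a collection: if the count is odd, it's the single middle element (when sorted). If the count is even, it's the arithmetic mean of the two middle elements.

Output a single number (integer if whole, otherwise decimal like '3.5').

Step 1: insert 4 -> lo=[4] (size 1, max 4) hi=[] (size 0) -> median=4
Step 2: insert 48 -> lo=[4] (size 1, max 4) hi=[48] (size 1, min 48) -> median=26

Answer: 26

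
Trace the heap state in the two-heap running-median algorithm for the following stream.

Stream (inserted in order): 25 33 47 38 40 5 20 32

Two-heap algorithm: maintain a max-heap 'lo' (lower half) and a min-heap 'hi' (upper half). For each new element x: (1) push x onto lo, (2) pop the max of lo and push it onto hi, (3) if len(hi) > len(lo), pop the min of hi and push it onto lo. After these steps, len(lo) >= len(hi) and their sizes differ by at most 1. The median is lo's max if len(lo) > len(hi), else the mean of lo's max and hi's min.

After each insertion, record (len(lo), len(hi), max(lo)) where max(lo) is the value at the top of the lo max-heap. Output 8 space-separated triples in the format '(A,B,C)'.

Answer: (1,0,25) (1,1,25) (2,1,33) (2,2,33) (3,2,38) (3,3,33) (4,3,33) (4,4,32)

Derivation:
Step 1: insert 25 -> lo=[25] hi=[] -> (len(lo)=1, len(hi)=0, max(lo)=25)
Step 2: insert 33 -> lo=[25] hi=[33] -> (len(lo)=1, len(hi)=1, max(lo)=25)
Step 3: insert 47 -> lo=[25, 33] hi=[47] -> (len(lo)=2, len(hi)=1, max(lo)=33)
Step 4: insert 38 -> lo=[25, 33] hi=[38, 47] -> (len(lo)=2, len(hi)=2, max(lo)=33)
Step 5: insert 40 -> lo=[25, 33, 38] hi=[40, 47] -> (len(lo)=3, len(hi)=2, max(lo)=38)
Step 6: insert 5 -> lo=[5, 25, 33] hi=[38, 40, 47] -> (len(lo)=3, len(hi)=3, max(lo)=33)
Step 7: insert 20 -> lo=[5, 20, 25, 33] hi=[38, 40, 47] -> (len(lo)=4, len(hi)=3, max(lo)=33)
Step 8: insert 32 -> lo=[5, 20, 25, 32] hi=[33, 38, 40, 47] -> (len(lo)=4, len(hi)=4, max(lo)=32)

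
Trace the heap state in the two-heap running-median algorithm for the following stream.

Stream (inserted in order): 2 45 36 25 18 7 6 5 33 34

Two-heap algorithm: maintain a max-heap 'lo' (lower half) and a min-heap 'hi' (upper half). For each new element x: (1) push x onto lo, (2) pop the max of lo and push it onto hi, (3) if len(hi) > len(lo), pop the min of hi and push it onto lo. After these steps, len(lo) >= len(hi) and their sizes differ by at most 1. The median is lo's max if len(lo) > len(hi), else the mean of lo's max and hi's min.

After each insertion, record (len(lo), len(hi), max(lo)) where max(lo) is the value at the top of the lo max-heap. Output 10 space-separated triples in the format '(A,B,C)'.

Answer: (1,0,2) (1,1,2) (2,1,36) (2,2,25) (3,2,25) (3,3,18) (4,3,18) (4,4,7) (5,4,18) (5,5,18)

Derivation:
Step 1: insert 2 -> lo=[2] hi=[] -> (len(lo)=1, len(hi)=0, max(lo)=2)
Step 2: insert 45 -> lo=[2] hi=[45] -> (len(lo)=1, len(hi)=1, max(lo)=2)
Step 3: insert 36 -> lo=[2, 36] hi=[45] -> (len(lo)=2, len(hi)=1, max(lo)=36)
Step 4: insert 25 -> lo=[2, 25] hi=[36, 45] -> (len(lo)=2, len(hi)=2, max(lo)=25)
Step 5: insert 18 -> lo=[2, 18, 25] hi=[36, 45] -> (len(lo)=3, len(hi)=2, max(lo)=25)
Step 6: insert 7 -> lo=[2, 7, 18] hi=[25, 36, 45] -> (len(lo)=3, len(hi)=3, max(lo)=18)
Step 7: insert 6 -> lo=[2, 6, 7, 18] hi=[25, 36, 45] -> (len(lo)=4, len(hi)=3, max(lo)=18)
Step 8: insert 5 -> lo=[2, 5, 6, 7] hi=[18, 25, 36, 45] -> (len(lo)=4, len(hi)=4, max(lo)=7)
Step 9: insert 33 -> lo=[2, 5, 6, 7, 18] hi=[25, 33, 36, 45] -> (len(lo)=5, len(hi)=4, max(lo)=18)
Step 10: insert 34 -> lo=[2, 5, 6, 7, 18] hi=[25, 33, 34, 36, 45] -> (len(lo)=5, len(hi)=5, max(lo)=18)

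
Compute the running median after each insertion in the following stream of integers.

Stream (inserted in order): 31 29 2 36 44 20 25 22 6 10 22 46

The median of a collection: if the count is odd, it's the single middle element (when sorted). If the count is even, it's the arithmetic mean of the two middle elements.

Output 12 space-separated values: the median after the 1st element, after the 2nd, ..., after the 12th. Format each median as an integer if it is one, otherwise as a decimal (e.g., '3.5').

Answer: 31 30 29 30 31 30 29 27 25 23.5 22 23.5

Derivation:
Step 1: insert 31 -> lo=[31] (size 1, max 31) hi=[] (size 0) -> median=31
Step 2: insert 29 -> lo=[29] (size 1, max 29) hi=[31] (size 1, min 31) -> median=30
Step 3: insert 2 -> lo=[2, 29] (size 2, max 29) hi=[31] (size 1, min 31) -> median=29
Step 4: insert 36 -> lo=[2, 29] (size 2, max 29) hi=[31, 36] (size 2, min 31) -> median=30
Step 5: insert 44 -> lo=[2, 29, 31] (size 3, max 31) hi=[36, 44] (size 2, min 36) -> median=31
Step 6: insert 20 -> lo=[2, 20, 29] (size 3, max 29) hi=[31, 36, 44] (size 3, min 31) -> median=30
Step 7: insert 25 -> lo=[2, 20, 25, 29] (size 4, max 29) hi=[31, 36, 44] (size 3, min 31) -> median=29
Step 8: insert 22 -> lo=[2, 20, 22, 25] (size 4, max 25) hi=[29, 31, 36, 44] (size 4, min 29) -> median=27
Step 9: insert 6 -> lo=[2, 6, 20, 22, 25] (size 5, max 25) hi=[29, 31, 36, 44] (size 4, min 29) -> median=25
Step 10: insert 10 -> lo=[2, 6, 10, 20, 22] (size 5, max 22) hi=[25, 29, 31, 36, 44] (size 5, min 25) -> median=23.5
Step 11: insert 22 -> lo=[2, 6, 10, 20, 22, 22] (size 6, max 22) hi=[25, 29, 31, 36, 44] (size 5, min 25) -> median=22
Step 12: insert 46 -> lo=[2, 6, 10, 20, 22, 22] (size 6, max 22) hi=[25, 29, 31, 36, 44, 46] (size 6, min 25) -> median=23.5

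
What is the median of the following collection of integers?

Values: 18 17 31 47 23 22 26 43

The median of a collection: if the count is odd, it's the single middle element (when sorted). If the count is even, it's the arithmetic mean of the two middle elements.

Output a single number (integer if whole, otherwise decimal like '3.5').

Answer: 24.5

Derivation:
Step 1: insert 18 -> lo=[18] (size 1, max 18) hi=[] (size 0) -> median=18
Step 2: insert 17 -> lo=[17] (size 1, max 17) hi=[18] (size 1, min 18) -> median=17.5
Step 3: insert 31 -> lo=[17, 18] (size 2, max 18) hi=[31] (size 1, min 31) -> median=18
Step 4: insert 47 -> lo=[17, 18] (size 2, max 18) hi=[31, 47] (size 2, min 31) -> median=24.5
Step 5: insert 23 -> lo=[17, 18, 23] (size 3, max 23) hi=[31, 47] (size 2, min 31) -> median=23
Step 6: insert 22 -> lo=[17, 18, 22] (size 3, max 22) hi=[23, 31, 47] (size 3, min 23) -> median=22.5
Step 7: insert 26 -> lo=[17, 18, 22, 23] (size 4, max 23) hi=[26, 31, 47] (size 3, min 26) -> median=23
Step 8: insert 43 -> lo=[17, 18, 22, 23] (size 4, max 23) hi=[26, 31, 43, 47] (size 4, min 26) -> median=24.5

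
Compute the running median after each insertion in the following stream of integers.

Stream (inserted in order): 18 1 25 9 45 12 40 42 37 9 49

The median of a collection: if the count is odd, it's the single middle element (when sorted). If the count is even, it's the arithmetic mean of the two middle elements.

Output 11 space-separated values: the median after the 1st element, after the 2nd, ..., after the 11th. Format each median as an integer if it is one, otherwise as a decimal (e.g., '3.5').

Answer: 18 9.5 18 13.5 18 15 18 21.5 25 21.5 25

Derivation:
Step 1: insert 18 -> lo=[18] (size 1, max 18) hi=[] (size 0) -> median=18
Step 2: insert 1 -> lo=[1] (size 1, max 1) hi=[18] (size 1, min 18) -> median=9.5
Step 3: insert 25 -> lo=[1, 18] (size 2, max 18) hi=[25] (size 1, min 25) -> median=18
Step 4: insert 9 -> lo=[1, 9] (size 2, max 9) hi=[18, 25] (size 2, min 18) -> median=13.5
Step 5: insert 45 -> lo=[1, 9, 18] (size 3, max 18) hi=[25, 45] (size 2, min 25) -> median=18
Step 6: insert 12 -> lo=[1, 9, 12] (size 3, max 12) hi=[18, 25, 45] (size 3, min 18) -> median=15
Step 7: insert 40 -> lo=[1, 9, 12, 18] (size 4, max 18) hi=[25, 40, 45] (size 3, min 25) -> median=18
Step 8: insert 42 -> lo=[1, 9, 12, 18] (size 4, max 18) hi=[25, 40, 42, 45] (size 4, min 25) -> median=21.5
Step 9: insert 37 -> lo=[1, 9, 12, 18, 25] (size 5, max 25) hi=[37, 40, 42, 45] (size 4, min 37) -> median=25
Step 10: insert 9 -> lo=[1, 9, 9, 12, 18] (size 5, max 18) hi=[25, 37, 40, 42, 45] (size 5, min 25) -> median=21.5
Step 11: insert 49 -> lo=[1, 9, 9, 12, 18, 25] (size 6, max 25) hi=[37, 40, 42, 45, 49] (size 5, min 37) -> median=25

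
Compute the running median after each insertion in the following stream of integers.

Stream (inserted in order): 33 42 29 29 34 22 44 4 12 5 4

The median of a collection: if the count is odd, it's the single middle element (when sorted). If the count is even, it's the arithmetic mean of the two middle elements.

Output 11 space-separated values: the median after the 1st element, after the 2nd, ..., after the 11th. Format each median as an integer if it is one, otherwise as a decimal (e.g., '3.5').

Step 1: insert 33 -> lo=[33] (size 1, max 33) hi=[] (size 0) -> median=33
Step 2: insert 42 -> lo=[33] (size 1, max 33) hi=[42] (size 1, min 42) -> median=37.5
Step 3: insert 29 -> lo=[29, 33] (size 2, max 33) hi=[42] (size 1, min 42) -> median=33
Step 4: insert 29 -> lo=[29, 29] (size 2, max 29) hi=[33, 42] (size 2, min 33) -> median=31
Step 5: insert 34 -> lo=[29, 29, 33] (size 3, max 33) hi=[34, 42] (size 2, min 34) -> median=33
Step 6: insert 22 -> lo=[22, 29, 29] (size 3, max 29) hi=[33, 34, 42] (size 3, min 33) -> median=31
Step 7: insert 44 -> lo=[22, 29, 29, 33] (size 4, max 33) hi=[34, 42, 44] (size 3, min 34) -> median=33
Step 8: insert 4 -> lo=[4, 22, 29, 29] (size 4, max 29) hi=[33, 34, 42, 44] (size 4, min 33) -> median=31
Step 9: insert 12 -> lo=[4, 12, 22, 29, 29] (size 5, max 29) hi=[33, 34, 42, 44] (size 4, min 33) -> median=29
Step 10: insert 5 -> lo=[4, 5, 12, 22, 29] (size 5, max 29) hi=[29, 33, 34, 42, 44] (size 5, min 29) -> median=29
Step 11: insert 4 -> lo=[4, 4, 5, 12, 22, 29] (size 6, max 29) hi=[29, 33, 34, 42, 44] (size 5, min 29) -> median=29

Answer: 33 37.5 33 31 33 31 33 31 29 29 29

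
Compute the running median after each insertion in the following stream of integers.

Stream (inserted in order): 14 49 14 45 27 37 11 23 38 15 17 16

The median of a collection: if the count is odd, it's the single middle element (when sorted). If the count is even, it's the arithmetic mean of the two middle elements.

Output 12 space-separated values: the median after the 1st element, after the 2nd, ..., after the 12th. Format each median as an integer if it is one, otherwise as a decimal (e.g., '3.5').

Step 1: insert 14 -> lo=[14] (size 1, max 14) hi=[] (size 0) -> median=14
Step 2: insert 49 -> lo=[14] (size 1, max 14) hi=[49] (size 1, min 49) -> median=31.5
Step 3: insert 14 -> lo=[14, 14] (size 2, max 14) hi=[49] (size 1, min 49) -> median=14
Step 4: insert 45 -> lo=[14, 14] (size 2, max 14) hi=[45, 49] (size 2, min 45) -> median=29.5
Step 5: insert 27 -> lo=[14, 14, 27] (size 3, max 27) hi=[45, 49] (size 2, min 45) -> median=27
Step 6: insert 37 -> lo=[14, 14, 27] (size 3, max 27) hi=[37, 45, 49] (size 3, min 37) -> median=32
Step 7: insert 11 -> lo=[11, 14, 14, 27] (size 4, max 27) hi=[37, 45, 49] (size 3, min 37) -> median=27
Step 8: insert 23 -> lo=[11, 14, 14, 23] (size 4, max 23) hi=[27, 37, 45, 49] (size 4, min 27) -> median=25
Step 9: insert 38 -> lo=[11, 14, 14, 23, 27] (size 5, max 27) hi=[37, 38, 45, 49] (size 4, min 37) -> median=27
Step 10: insert 15 -> lo=[11, 14, 14, 15, 23] (size 5, max 23) hi=[27, 37, 38, 45, 49] (size 5, min 27) -> median=25
Step 11: insert 17 -> lo=[11, 14, 14, 15, 17, 23] (size 6, max 23) hi=[27, 37, 38, 45, 49] (size 5, min 27) -> median=23
Step 12: insert 16 -> lo=[11, 14, 14, 15, 16, 17] (size 6, max 17) hi=[23, 27, 37, 38, 45, 49] (size 6, min 23) -> median=20

Answer: 14 31.5 14 29.5 27 32 27 25 27 25 23 20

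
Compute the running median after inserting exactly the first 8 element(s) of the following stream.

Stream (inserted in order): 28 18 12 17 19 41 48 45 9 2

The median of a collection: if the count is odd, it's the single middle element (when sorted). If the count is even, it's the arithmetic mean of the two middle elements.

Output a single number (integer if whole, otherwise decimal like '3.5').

Answer: 23.5

Derivation:
Step 1: insert 28 -> lo=[28] (size 1, max 28) hi=[] (size 0) -> median=28
Step 2: insert 18 -> lo=[18] (size 1, max 18) hi=[28] (size 1, min 28) -> median=23
Step 3: insert 12 -> lo=[12, 18] (size 2, max 18) hi=[28] (size 1, min 28) -> median=18
Step 4: insert 17 -> lo=[12, 17] (size 2, max 17) hi=[18, 28] (size 2, min 18) -> median=17.5
Step 5: insert 19 -> lo=[12, 17, 18] (size 3, max 18) hi=[19, 28] (size 2, min 19) -> median=18
Step 6: insert 41 -> lo=[12, 17, 18] (size 3, max 18) hi=[19, 28, 41] (size 3, min 19) -> median=18.5
Step 7: insert 48 -> lo=[12, 17, 18, 19] (size 4, max 19) hi=[28, 41, 48] (size 3, min 28) -> median=19
Step 8: insert 45 -> lo=[12, 17, 18, 19] (size 4, max 19) hi=[28, 41, 45, 48] (size 4, min 28) -> median=23.5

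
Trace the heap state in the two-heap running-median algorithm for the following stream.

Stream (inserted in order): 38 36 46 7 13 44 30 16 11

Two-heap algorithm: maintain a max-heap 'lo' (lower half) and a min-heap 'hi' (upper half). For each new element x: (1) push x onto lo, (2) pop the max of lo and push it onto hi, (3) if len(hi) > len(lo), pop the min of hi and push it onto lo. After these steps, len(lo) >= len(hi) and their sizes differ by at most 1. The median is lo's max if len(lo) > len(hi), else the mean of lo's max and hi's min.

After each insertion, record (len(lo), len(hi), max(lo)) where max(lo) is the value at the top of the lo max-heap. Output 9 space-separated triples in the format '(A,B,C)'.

Step 1: insert 38 -> lo=[38] hi=[] -> (len(lo)=1, len(hi)=0, max(lo)=38)
Step 2: insert 36 -> lo=[36] hi=[38] -> (len(lo)=1, len(hi)=1, max(lo)=36)
Step 3: insert 46 -> lo=[36, 38] hi=[46] -> (len(lo)=2, len(hi)=1, max(lo)=38)
Step 4: insert 7 -> lo=[7, 36] hi=[38, 46] -> (len(lo)=2, len(hi)=2, max(lo)=36)
Step 5: insert 13 -> lo=[7, 13, 36] hi=[38, 46] -> (len(lo)=3, len(hi)=2, max(lo)=36)
Step 6: insert 44 -> lo=[7, 13, 36] hi=[38, 44, 46] -> (len(lo)=3, len(hi)=3, max(lo)=36)
Step 7: insert 30 -> lo=[7, 13, 30, 36] hi=[38, 44, 46] -> (len(lo)=4, len(hi)=3, max(lo)=36)
Step 8: insert 16 -> lo=[7, 13, 16, 30] hi=[36, 38, 44, 46] -> (len(lo)=4, len(hi)=4, max(lo)=30)
Step 9: insert 11 -> lo=[7, 11, 13, 16, 30] hi=[36, 38, 44, 46] -> (len(lo)=5, len(hi)=4, max(lo)=30)

Answer: (1,0,38) (1,1,36) (2,1,38) (2,2,36) (3,2,36) (3,3,36) (4,3,36) (4,4,30) (5,4,30)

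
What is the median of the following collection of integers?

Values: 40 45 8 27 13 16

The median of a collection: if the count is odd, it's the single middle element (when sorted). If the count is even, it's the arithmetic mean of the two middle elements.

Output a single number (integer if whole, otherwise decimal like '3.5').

Step 1: insert 40 -> lo=[40] (size 1, max 40) hi=[] (size 0) -> median=40
Step 2: insert 45 -> lo=[40] (size 1, max 40) hi=[45] (size 1, min 45) -> median=42.5
Step 3: insert 8 -> lo=[8, 40] (size 2, max 40) hi=[45] (size 1, min 45) -> median=40
Step 4: insert 27 -> lo=[8, 27] (size 2, max 27) hi=[40, 45] (size 2, min 40) -> median=33.5
Step 5: insert 13 -> lo=[8, 13, 27] (size 3, max 27) hi=[40, 45] (size 2, min 40) -> median=27
Step 6: insert 16 -> lo=[8, 13, 16] (size 3, max 16) hi=[27, 40, 45] (size 3, min 27) -> median=21.5

Answer: 21.5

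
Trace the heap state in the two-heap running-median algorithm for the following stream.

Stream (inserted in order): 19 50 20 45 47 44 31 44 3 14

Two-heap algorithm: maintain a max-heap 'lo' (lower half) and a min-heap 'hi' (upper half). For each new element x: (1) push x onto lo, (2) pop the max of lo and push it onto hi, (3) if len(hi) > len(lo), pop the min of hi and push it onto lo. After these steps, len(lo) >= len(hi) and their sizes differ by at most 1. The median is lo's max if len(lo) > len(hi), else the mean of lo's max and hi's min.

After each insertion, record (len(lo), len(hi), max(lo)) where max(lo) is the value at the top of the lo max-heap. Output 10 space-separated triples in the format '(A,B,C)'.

Answer: (1,0,19) (1,1,19) (2,1,20) (2,2,20) (3,2,45) (3,3,44) (4,3,44) (4,4,44) (5,4,44) (5,5,31)

Derivation:
Step 1: insert 19 -> lo=[19] hi=[] -> (len(lo)=1, len(hi)=0, max(lo)=19)
Step 2: insert 50 -> lo=[19] hi=[50] -> (len(lo)=1, len(hi)=1, max(lo)=19)
Step 3: insert 20 -> lo=[19, 20] hi=[50] -> (len(lo)=2, len(hi)=1, max(lo)=20)
Step 4: insert 45 -> lo=[19, 20] hi=[45, 50] -> (len(lo)=2, len(hi)=2, max(lo)=20)
Step 5: insert 47 -> lo=[19, 20, 45] hi=[47, 50] -> (len(lo)=3, len(hi)=2, max(lo)=45)
Step 6: insert 44 -> lo=[19, 20, 44] hi=[45, 47, 50] -> (len(lo)=3, len(hi)=3, max(lo)=44)
Step 7: insert 31 -> lo=[19, 20, 31, 44] hi=[45, 47, 50] -> (len(lo)=4, len(hi)=3, max(lo)=44)
Step 8: insert 44 -> lo=[19, 20, 31, 44] hi=[44, 45, 47, 50] -> (len(lo)=4, len(hi)=4, max(lo)=44)
Step 9: insert 3 -> lo=[3, 19, 20, 31, 44] hi=[44, 45, 47, 50] -> (len(lo)=5, len(hi)=4, max(lo)=44)
Step 10: insert 14 -> lo=[3, 14, 19, 20, 31] hi=[44, 44, 45, 47, 50] -> (len(lo)=5, len(hi)=5, max(lo)=31)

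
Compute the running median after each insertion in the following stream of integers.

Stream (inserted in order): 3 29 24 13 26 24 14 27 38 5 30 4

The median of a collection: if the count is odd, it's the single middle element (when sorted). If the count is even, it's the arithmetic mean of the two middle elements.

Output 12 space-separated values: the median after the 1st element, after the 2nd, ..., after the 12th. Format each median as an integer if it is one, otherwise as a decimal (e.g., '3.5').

Answer: 3 16 24 18.5 24 24 24 24 24 24 24 24

Derivation:
Step 1: insert 3 -> lo=[3] (size 1, max 3) hi=[] (size 0) -> median=3
Step 2: insert 29 -> lo=[3] (size 1, max 3) hi=[29] (size 1, min 29) -> median=16
Step 3: insert 24 -> lo=[3, 24] (size 2, max 24) hi=[29] (size 1, min 29) -> median=24
Step 4: insert 13 -> lo=[3, 13] (size 2, max 13) hi=[24, 29] (size 2, min 24) -> median=18.5
Step 5: insert 26 -> lo=[3, 13, 24] (size 3, max 24) hi=[26, 29] (size 2, min 26) -> median=24
Step 6: insert 24 -> lo=[3, 13, 24] (size 3, max 24) hi=[24, 26, 29] (size 3, min 24) -> median=24
Step 7: insert 14 -> lo=[3, 13, 14, 24] (size 4, max 24) hi=[24, 26, 29] (size 3, min 24) -> median=24
Step 8: insert 27 -> lo=[3, 13, 14, 24] (size 4, max 24) hi=[24, 26, 27, 29] (size 4, min 24) -> median=24
Step 9: insert 38 -> lo=[3, 13, 14, 24, 24] (size 5, max 24) hi=[26, 27, 29, 38] (size 4, min 26) -> median=24
Step 10: insert 5 -> lo=[3, 5, 13, 14, 24] (size 5, max 24) hi=[24, 26, 27, 29, 38] (size 5, min 24) -> median=24
Step 11: insert 30 -> lo=[3, 5, 13, 14, 24, 24] (size 6, max 24) hi=[26, 27, 29, 30, 38] (size 5, min 26) -> median=24
Step 12: insert 4 -> lo=[3, 4, 5, 13, 14, 24] (size 6, max 24) hi=[24, 26, 27, 29, 30, 38] (size 6, min 24) -> median=24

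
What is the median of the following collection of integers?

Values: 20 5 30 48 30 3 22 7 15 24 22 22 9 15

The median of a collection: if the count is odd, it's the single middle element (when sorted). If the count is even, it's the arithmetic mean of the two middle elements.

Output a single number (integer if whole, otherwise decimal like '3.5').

Answer: 21

Derivation:
Step 1: insert 20 -> lo=[20] (size 1, max 20) hi=[] (size 0) -> median=20
Step 2: insert 5 -> lo=[5] (size 1, max 5) hi=[20] (size 1, min 20) -> median=12.5
Step 3: insert 30 -> lo=[5, 20] (size 2, max 20) hi=[30] (size 1, min 30) -> median=20
Step 4: insert 48 -> lo=[5, 20] (size 2, max 20) hi=[30, 48] (size 2, min 30) -> median=25
Step 5: insert 30 -> lo=[5, 20, 30] (size 3, max 30) hi=[30, 48] (size 2, min 30) -> median=30
Step 6: insert 3 -> lo=[3, 5, 20] (size 3, max 20) hi=[30, 30, 48] (size 3, min 30) -> median=25
Step 7: insert 22 -> lo=[3, 5, 20, 22] (size 4, max 22) hi=[30, 30, 48] (size 3, min 30) -> median=22
Step 8: insert 7 -> lo=[3, 5, 7, 20] (size 4, max 20) hi=[22, 30, 30, 48] (size 4, min 22) -> median=21
Step 9: insert 15 -> lo=[3, 5, 7, 15, 20] (size 5, max 20) hi=[22, 30, 30, 48] (size 4, min 22) -> median=20
Step 10: insert 24 -> lo=[3, 5, 7, 15, 20] (size 5, max 20) hi=[22, 24, 30, 30, 48] (size 5, min 22) -> median=21
Step 11: insert 22 -> lo=[3, 5, 7, 15, 20, 22] (size 6, max 22) hi=[22, 24, 30, 30, 48] (size 5, min 22) -> median=22
Step 12: insert 22 -> lo=[3, 5, 7, 15, 20, 22] (size 6, max 22) hi=[22, 22, 24, 30, 30, 48] (size 6, min 22) -> median=22
Step 13: insert 9 -> lo=[3, 5, 7, 9, 15, 20, 22] (size 7, max 22) hi=[22, 22, 24, 30, 30, 48] (size 6, min 22) -> median=22
Step 14: insert 15 -> lo=[3, 5, 7, 9, 15, 15, 20] (size 7, max 20) hi=[22, 22, 22, 24, 30, 30, 48] (size 7, min 22) -> median=21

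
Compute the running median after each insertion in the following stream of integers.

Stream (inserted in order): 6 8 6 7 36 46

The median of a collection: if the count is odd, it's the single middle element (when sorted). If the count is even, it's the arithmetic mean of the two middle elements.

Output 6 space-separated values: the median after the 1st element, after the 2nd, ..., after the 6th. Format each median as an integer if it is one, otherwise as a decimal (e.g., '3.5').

Step 1: insert 6 -> lo=[6] (size 1, max 6) hi=[] (size 0) -> median=6
Step 2: insert 8 -> lo=[6] (size 1, max 6) hi=[8] (size 1, min 8) -> median=7
Step 3: insert 6 -> lo=[6, 6] (size 2, max 6) hi=[8] (size 1, min 8) -> median=6
Step 4: insert 7 -> lo=[6, 6] (size 2, max 6) hi=[7, 8] (size 2, min 7) -> median=6.5
Step 5: insert 36 -> lo=[6, 6, 7] (size 3, max 7) hi=[8, 36] (size 2, min 8) -> median=7
Step 6: insert 46 -> lo=[6, 6, 7] (size 3, max 7) hi=[8, 36, 46] (size 3, min 8) -> median=7.5

Answer: 6 7 6 6.5 7 7.5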